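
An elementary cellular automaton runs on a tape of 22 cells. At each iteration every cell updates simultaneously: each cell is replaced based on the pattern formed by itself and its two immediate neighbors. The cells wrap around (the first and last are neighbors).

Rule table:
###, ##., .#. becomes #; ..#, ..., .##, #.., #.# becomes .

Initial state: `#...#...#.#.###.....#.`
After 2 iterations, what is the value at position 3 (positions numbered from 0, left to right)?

#...#...#.#..##.....#.
#...#...#.#...#.....#.
position 3 holds .

.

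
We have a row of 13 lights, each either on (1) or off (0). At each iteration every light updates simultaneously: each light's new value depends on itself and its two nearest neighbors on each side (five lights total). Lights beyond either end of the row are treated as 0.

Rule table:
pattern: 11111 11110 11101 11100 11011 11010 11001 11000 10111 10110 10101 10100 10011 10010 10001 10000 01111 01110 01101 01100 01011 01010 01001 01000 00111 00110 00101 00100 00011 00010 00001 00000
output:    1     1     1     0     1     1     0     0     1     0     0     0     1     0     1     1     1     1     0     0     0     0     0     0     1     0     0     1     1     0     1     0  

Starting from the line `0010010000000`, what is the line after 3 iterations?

1010010100000
0000000001000
0000000101010

0000000101010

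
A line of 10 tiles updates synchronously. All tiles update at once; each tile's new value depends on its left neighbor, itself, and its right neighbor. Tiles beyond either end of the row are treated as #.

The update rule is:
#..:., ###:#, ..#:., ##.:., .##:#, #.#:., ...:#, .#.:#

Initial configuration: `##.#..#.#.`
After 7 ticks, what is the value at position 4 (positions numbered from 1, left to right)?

#..#..#.#.
...#..#.#.
.#.#..#.#.
.#.#..#.#.  (fixed point — unchanged through tick 7)
position 4 holds #

#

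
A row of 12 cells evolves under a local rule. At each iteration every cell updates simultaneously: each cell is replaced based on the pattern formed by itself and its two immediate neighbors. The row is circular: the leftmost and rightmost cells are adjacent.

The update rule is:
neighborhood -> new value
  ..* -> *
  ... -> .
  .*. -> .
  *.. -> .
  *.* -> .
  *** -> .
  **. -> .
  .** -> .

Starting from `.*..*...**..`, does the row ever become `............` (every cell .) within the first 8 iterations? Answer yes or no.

no

*..*...*....
..*...*....*
.*...*....*.
*...*....*..
...*....*..*
..*....*..*.
.*....*..*..
*....*..*...
iteration 8 is *....*..*..., still not uniform .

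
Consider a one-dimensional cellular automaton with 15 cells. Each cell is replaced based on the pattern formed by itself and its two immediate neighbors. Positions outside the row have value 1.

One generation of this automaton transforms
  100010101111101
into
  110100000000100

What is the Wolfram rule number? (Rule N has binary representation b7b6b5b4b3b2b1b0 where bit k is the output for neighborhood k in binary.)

82

position 9: 111 → 0  (bit 7 = 0)
position 0: 110 → 1  (bit 6 = 1)
position 5: 101 → 0  (bit 5 = 0)
position 1: 100 → 1  (bit 4 = 1)
position 8: 011 → 0  (bit 3 = 0)
position 4: 010 → 0  (bit 2 = 0)
position 3: 001 → 1  (bit 1 = 1)
position 2: 000 → 0  (bit 0 = 0)
bits b7..b0 = 01010010 = 82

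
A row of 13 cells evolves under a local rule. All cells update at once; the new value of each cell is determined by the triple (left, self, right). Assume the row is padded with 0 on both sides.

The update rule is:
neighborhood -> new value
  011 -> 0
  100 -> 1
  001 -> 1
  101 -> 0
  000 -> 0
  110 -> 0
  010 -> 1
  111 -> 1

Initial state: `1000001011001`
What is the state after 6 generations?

1100011000111
0010100101010
0110111101011
1000011001000
1100100111100
0011111011010

0011111011010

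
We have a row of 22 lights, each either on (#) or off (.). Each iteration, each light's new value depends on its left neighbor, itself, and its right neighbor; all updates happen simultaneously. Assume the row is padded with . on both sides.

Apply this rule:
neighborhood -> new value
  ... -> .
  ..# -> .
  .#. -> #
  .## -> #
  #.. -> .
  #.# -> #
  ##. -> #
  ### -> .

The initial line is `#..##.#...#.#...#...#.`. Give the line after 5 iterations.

#..#..#...###...#...#.

#..####...###...#...#.
#..#..#...#.#...#...#.
#..#..#...###...#...#.
#..#..#...#.#...#...#.  (repeats iteration 2; period 2)
iteration 5: #..#..#...###...#...#.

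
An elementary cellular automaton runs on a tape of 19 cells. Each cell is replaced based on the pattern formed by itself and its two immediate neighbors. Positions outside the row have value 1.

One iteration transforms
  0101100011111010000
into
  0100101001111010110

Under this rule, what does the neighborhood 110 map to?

At position 4 the neighborhood is 110; the next row has 1 there.

1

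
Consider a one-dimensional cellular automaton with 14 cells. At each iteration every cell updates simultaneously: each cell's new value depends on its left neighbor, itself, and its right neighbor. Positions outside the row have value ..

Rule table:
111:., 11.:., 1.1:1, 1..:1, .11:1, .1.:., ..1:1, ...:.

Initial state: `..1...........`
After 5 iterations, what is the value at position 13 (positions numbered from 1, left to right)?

.

.1.1..........
1.1.1.........
.1.1.1........
1.1.1.1.......
.1.1.1.1......
position 13 holds .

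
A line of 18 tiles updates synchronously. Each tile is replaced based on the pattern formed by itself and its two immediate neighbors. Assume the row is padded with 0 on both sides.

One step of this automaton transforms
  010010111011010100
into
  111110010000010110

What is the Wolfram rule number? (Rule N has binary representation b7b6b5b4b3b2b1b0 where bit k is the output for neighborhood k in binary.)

position 7: 111 → 1  (bit 7 = 1)
position 8: 110 → 0  (bit 6 = 0)
position 5: 101 → 0  (bit 5 = 0)
position 2: 100 → 1  (bit 4 = 1)
position 6: 011 → 0  (bit 3 = 0)
position 1: 010 → 1  (bit 2 = 1)
position 0: 001 → 1  (bit 1 = 1)
position 17: 000 → 0  (bit 0 = 0)
bits b7..b0 = 10010110 = 150

150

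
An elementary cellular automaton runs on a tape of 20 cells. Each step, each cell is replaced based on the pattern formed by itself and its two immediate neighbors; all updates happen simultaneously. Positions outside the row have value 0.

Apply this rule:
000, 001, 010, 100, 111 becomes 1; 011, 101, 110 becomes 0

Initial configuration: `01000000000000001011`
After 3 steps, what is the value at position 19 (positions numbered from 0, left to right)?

0

step 1: 11111111111111111000
step 2: 01111111111111110111
step 3: 10111111111111100010
position 19 holds 0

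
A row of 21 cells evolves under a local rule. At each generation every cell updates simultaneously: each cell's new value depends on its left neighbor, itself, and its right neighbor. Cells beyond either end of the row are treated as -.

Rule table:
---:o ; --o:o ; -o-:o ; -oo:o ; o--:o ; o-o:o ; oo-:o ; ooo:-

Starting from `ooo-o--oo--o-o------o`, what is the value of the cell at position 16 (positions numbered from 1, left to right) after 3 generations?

o

o-ooooooooooooooooooo
ooo-----------------o
o-ooooooooooooooooooo
position 16 holds o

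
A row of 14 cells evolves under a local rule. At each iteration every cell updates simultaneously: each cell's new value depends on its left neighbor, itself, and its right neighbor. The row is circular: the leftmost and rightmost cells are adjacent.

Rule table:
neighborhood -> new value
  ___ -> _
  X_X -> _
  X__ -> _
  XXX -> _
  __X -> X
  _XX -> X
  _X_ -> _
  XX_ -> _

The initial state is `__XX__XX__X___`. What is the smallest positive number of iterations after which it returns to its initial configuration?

14

_XX__XX__X____
XX__XX__X_____
X__XX__X_____X
__XX__X_____XX
_XX__X_____XX_
XX__X_____XX__
X__X_____XX__X
__X_____XX__XX
_X_____XX__XX_
X_____XX__XX__
_____XX__XX__X
____XX__XX__X_
___XX__XX__X__
__XX__XX__X___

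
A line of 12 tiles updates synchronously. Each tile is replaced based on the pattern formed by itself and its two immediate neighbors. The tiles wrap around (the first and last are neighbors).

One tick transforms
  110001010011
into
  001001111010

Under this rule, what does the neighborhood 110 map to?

At position 1 the neighborhood is 110; the next row has 0 there.

0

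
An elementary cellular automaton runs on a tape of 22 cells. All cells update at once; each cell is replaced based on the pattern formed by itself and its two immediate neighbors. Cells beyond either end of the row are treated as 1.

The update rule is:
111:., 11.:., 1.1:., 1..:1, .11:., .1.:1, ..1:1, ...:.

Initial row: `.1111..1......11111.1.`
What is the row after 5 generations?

.....1111....1......1.
1...1....1..111....11.
.1.111..1111...1..1...
.1....11....1.111111.1
.11..1..1..11.........

.11..1..1..11.........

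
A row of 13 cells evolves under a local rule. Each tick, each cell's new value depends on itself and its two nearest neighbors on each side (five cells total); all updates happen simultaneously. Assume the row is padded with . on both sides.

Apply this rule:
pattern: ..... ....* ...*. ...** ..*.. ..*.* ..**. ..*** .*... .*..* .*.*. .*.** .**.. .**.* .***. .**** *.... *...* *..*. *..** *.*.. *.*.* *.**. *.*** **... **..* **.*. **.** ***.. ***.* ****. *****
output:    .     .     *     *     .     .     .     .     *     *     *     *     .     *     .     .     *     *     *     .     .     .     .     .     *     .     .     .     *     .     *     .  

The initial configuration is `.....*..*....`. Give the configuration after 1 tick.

....*.**.**..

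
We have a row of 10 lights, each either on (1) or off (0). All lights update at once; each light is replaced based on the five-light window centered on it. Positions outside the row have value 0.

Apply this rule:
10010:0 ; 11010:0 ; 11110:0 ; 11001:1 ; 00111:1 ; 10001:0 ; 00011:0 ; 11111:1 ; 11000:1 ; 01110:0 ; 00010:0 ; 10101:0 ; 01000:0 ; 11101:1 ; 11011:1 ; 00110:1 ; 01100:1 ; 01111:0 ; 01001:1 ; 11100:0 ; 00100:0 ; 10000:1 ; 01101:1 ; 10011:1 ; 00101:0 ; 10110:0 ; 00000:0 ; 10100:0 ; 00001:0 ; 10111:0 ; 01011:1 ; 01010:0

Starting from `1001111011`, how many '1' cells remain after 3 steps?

5

0111001101
0100111100
0011100011
count of 1: 5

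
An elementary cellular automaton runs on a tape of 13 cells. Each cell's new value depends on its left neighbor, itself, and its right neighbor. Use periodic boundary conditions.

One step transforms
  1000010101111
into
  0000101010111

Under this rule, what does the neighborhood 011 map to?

0

At position 9 the neighborhood is 011; the next row has 0 there.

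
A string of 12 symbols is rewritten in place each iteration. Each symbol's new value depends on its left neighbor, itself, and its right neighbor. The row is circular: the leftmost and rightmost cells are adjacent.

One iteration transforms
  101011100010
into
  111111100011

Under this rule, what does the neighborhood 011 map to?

1

At position 4 the neighborhood is 011; the next row has 1 there.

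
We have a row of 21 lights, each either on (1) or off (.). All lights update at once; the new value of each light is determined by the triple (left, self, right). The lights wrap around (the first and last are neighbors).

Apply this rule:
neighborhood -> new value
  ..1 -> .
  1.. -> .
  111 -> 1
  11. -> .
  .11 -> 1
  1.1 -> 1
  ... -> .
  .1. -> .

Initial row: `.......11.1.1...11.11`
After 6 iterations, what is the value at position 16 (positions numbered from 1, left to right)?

.

.......1.1.1....1.11.
........1.1......11..
.........1.......1...
.....................
.....................  (fixed point — unchanged through iteration 6)
position 16 holds .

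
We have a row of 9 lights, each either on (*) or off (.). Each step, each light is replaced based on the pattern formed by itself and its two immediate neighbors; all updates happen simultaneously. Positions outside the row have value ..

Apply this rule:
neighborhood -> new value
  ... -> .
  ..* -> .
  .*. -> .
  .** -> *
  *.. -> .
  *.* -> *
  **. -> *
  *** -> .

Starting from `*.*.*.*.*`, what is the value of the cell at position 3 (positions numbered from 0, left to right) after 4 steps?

.*.*.*.*.
..*.*.*..
...*.*...
....*....
position 3 holds .

.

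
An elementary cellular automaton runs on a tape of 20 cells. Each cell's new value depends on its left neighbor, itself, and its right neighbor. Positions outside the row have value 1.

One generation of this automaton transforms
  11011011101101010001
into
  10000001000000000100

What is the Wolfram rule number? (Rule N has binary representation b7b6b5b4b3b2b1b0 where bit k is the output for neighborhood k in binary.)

129

position 0: 111 → 1  (bit 7 = 1)
position 1: 110 → 0  (bit 6 = 0)
position 2: 101 → 0  (bit 5 = 0)
position 16: 100 → 0  (bit 4 = 0)
position 3: 011 → 0  (bit 3 = 0)
position 13: 010 → 0  (bit 2 = 0)
position 18: 001 → 0  (bit 1 = 0)
position 17: 000 → 1  (bit 0 = 1)
bits b7..b0 = 10000001 = 129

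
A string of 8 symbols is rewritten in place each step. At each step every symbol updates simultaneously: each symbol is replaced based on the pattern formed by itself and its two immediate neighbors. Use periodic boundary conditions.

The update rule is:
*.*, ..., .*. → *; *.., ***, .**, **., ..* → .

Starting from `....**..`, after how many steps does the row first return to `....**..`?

2

step 1: ***....*
step 2: ....**..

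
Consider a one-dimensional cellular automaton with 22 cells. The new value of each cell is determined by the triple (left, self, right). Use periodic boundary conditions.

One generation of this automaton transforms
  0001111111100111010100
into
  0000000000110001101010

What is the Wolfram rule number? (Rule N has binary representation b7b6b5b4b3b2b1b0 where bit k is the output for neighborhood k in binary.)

112

position 4: 111 → 0  (bit 7 = 0)
position 10: 110 → 1  (bit 6 = 1)
position 16: 101 → 1  (bit 5 = 1)
position 11: 100 → 1  (bit 4 = 1)
position 3: 011 → 0  (bit 3 = 0)
position 17: 010 → 0  (bit 2 = 0)
position 2: 001 → 0  (bit 1 = 0)
position 0: 000 → 0  (bit 0 = 0)
bits b7..b0 = 01110000 = 112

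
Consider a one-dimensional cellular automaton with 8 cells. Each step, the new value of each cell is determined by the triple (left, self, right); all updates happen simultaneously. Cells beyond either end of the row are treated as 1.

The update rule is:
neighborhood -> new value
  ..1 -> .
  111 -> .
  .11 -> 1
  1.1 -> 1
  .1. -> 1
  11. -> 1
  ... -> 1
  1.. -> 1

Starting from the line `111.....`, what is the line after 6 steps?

..11111.
1.1...11
11111.1.
....1111
111.1...
..11111.

..11111.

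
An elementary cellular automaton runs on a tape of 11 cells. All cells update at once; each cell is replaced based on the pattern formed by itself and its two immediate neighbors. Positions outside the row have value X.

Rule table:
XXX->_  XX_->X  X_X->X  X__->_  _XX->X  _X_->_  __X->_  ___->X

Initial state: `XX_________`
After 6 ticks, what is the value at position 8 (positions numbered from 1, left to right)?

_

_X_XXXXXXX_
X_XX_____XX
XXXX_XXX_X_
___XXX_XX_X
_X_X_XXXXXX
X_X_XX_____
position 8 holds _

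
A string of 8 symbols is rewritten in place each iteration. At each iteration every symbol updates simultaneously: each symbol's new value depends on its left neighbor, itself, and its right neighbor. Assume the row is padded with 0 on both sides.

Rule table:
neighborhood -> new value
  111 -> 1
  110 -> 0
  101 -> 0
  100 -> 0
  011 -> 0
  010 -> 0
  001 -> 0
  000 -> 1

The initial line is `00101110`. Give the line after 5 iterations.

iteration 1: 10000100
iteration 2: 00110001
iteration 3: 10000100  (repeats iteration 1; period 2)
iteration 5: 10000100

10000100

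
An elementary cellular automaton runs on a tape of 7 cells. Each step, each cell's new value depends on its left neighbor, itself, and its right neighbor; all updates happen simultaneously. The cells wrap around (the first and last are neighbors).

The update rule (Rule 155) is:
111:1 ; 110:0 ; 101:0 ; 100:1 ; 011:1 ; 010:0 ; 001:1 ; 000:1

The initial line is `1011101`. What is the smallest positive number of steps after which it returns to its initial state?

14

0011001
1110110
1100100
1011011
0010011
1101110
1001100
0111011
0110010
1101101
1001001
0110111
0100110
1011101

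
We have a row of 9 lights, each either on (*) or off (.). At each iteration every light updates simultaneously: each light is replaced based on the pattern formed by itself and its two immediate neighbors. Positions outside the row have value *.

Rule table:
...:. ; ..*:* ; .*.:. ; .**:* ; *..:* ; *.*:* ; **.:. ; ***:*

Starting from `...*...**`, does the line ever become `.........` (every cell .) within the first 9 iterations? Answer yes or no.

*.*.*.***
.*.*.****
*.*.*****
.*.******
*.*******
.********
*********
*********  (fixed point — unchanged through iteration 9)
iteration 9 is *********, still not uniform .

no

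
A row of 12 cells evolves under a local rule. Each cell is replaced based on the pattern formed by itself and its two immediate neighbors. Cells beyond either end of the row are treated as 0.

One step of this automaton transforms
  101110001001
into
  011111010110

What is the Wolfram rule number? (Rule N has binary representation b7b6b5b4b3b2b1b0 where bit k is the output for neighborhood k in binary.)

position 3: 111 → 1  (bit 7 = 1)
position 4: 110 → 1  (bit 6 = 1)
position 1: 101 → 1  (bit 5 = 1)
position 5: 100 → 1  (bit 4 = 1)
position 2: 011 → 1  (bit 3 = 1)
position 0: 010 → 0  (bit 2 = 0)
position 7: 001 → 1  (bit 1 = 1)
position 6: 000 → 0  (bit 0 = 0)
bits b7..b0 = 11111010 = 250

250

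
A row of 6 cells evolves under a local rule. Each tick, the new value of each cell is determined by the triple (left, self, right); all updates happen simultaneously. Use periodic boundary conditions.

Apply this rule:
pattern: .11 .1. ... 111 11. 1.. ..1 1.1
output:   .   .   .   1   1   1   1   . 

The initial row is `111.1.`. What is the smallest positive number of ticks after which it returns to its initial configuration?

12

.11...
1.11..
...111
1.1.11
1....1
11..1.
.111..
1.111.
...11.
..1.11
11...1
111.1.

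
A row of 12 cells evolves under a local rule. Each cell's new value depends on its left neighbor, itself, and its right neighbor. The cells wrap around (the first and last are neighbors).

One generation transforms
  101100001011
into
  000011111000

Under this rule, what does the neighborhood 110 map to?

At position 0 the neighborhood is 110; the next row has 0 there.

0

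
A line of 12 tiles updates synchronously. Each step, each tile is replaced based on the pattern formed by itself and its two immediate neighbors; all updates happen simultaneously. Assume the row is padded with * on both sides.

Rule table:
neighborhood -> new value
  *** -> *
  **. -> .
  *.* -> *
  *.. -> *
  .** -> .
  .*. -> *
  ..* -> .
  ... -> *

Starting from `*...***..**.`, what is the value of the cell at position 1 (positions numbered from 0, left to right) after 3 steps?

step 1: .**..*.*...*
step 2: *..*.*****..
step 3: .*.**.***.*.
position 1 holds *

*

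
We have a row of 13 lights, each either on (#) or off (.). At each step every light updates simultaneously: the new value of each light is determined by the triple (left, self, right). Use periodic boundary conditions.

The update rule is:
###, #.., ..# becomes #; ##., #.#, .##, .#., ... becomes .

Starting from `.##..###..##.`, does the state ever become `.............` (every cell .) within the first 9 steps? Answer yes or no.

#..##.#.##..#
.##.......##.
#..#.....#..#
.##.#...#.##.
#....#.#....#
.#..#...#..#.
#.##.#.#.##.#
.............
all cells are . at step 8

yes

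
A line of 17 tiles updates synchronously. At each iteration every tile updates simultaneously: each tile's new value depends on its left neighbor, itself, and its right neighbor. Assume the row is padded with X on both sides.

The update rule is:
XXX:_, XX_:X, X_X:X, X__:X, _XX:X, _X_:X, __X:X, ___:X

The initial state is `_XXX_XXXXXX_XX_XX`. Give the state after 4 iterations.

_XXX_XXXXXX____XX

iteration 1: XX_XXX____XXXXXX_
iteration 2: _XXX_XXXXXX____XX
iteration 3: XX_XXX____XXXXXX_  (repeats iteration 1; period 2)
iteration 4: _XXX_XXXXXX____XX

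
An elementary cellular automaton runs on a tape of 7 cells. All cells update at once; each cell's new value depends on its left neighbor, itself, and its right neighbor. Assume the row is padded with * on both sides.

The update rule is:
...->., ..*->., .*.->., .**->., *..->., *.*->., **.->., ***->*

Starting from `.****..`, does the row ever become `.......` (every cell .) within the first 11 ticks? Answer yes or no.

yes

..**...
.......
all cells are . at tick 2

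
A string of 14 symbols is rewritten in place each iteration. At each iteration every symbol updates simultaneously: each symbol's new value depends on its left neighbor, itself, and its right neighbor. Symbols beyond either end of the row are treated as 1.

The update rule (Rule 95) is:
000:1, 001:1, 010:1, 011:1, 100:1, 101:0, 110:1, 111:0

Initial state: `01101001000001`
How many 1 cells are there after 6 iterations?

3

iteration 1: 01101111111111
iteration 2: 01101000000000
iteration 3: 01101111111111  (repeats iteration 1; period 2)
iteration 6: 01101000000000
count of 1: 3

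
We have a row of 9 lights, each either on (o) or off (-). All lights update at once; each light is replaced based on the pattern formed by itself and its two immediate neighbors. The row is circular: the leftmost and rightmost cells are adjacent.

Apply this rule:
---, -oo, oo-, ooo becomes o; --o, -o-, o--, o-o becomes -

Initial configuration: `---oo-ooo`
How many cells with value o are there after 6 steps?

-o-oo-ooo
---oo-ooo  (repeats step 0; period 2)
step 6: ---oo-ooo
count of o: 5

5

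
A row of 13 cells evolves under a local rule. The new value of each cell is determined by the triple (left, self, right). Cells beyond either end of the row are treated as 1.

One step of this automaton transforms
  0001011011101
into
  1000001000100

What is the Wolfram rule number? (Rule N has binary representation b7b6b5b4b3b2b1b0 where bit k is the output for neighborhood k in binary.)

position 9: 111 → 0  (bit 7 = 0)
position 6: 110 → 1  (bit 6 = 1)
position 4: 101 → 0  (bit 5 = 0)
position 0: 100 → 1  (bit 4 = 1)
position 5: 011 → 0  (bit 3 = 0)
position 3: 010 → 0  (bit 2 = 0)
position 2: 001 → 0  (bit 1 = 0)
position 1: 000 → 0  (bit 0 = 0)
bits b7..b0 = 01010000 = 80

80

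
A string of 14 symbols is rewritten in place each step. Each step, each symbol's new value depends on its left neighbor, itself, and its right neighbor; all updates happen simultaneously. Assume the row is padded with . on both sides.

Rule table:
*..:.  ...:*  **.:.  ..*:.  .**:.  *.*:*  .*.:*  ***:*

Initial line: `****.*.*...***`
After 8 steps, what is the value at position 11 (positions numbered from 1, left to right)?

.**.****.*..*.
...*.**.**..*.
**.**..*....*.
..*....*.**.*.
*.*.**.**..**.
****..*.......
.**...*.******
....*.**.****.
position 11 holds *

*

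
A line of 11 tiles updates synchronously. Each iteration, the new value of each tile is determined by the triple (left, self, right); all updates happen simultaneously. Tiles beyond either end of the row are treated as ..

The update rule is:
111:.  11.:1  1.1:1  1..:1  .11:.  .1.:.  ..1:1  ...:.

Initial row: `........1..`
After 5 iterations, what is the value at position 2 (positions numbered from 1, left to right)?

.

.......1.1.
......1.1.1
.....1.1.1.
....1.1.1.1
...1.1.1.1.
position 2 holds .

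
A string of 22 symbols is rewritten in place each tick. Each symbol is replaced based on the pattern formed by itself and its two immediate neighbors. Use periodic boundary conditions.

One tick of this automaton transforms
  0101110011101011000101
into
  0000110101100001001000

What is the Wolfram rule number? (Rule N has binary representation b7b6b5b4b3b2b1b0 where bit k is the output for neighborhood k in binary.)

194

position 4: 111 → 1  (bit 7 = 1)
position 5: 110 → 1  (bit 6 = 1)
position 0: 101 → 0  (bit 5 = 0)
position 6: 100 → 0  (bit 4 = 0)
position 3: 011 → 0  (bit 3 = 0)
position 1: 010 → 0  (bit 2 = 0)
position 7: 001 → 1  (bit 1 = 1)
position 17: 000 → 0  (bit 0 = 0)
bits b7..b0 = 11000010 = 194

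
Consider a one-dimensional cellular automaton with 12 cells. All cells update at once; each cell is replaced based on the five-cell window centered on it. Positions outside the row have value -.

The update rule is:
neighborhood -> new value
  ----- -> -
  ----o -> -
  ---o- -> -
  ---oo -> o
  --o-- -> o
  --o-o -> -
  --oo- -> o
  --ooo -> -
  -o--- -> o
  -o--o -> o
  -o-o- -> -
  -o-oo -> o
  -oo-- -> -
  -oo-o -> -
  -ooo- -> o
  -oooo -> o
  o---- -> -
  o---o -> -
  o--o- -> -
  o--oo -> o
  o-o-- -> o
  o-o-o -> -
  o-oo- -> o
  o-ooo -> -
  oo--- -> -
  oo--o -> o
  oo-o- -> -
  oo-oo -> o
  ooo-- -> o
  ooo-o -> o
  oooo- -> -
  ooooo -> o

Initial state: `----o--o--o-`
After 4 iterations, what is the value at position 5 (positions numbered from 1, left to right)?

----oo-oo-oo
---oo-oo-oo-
--oo-oo-oo--
-oo-oo-oo---
position 5 holds o

o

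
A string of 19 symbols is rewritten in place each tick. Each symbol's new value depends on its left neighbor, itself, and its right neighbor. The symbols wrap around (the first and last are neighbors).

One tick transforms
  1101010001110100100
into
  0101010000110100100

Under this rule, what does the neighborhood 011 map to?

At position 0 the neighborhood is 011; the next row has 0 there.

0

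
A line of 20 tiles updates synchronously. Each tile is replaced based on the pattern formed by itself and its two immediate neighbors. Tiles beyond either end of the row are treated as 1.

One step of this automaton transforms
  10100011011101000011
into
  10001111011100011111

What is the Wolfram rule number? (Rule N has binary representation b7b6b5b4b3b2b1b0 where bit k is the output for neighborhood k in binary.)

position 10: 111 → 1  (bit 7 = 1)
position 0: 110 → 1  (bit 6 = 1)
position 1: 101 → 0  (bit 5 = 0)
position 3: 100 → 0  (bit 4 = 0)
position 6: 011 → 1  (bit 3 = 1)
position 2: 010 → 0  (bit 2 = 0)
position 5: 001 → 1  (bit 1 = 1)
position 4: 000 → 1  (bit 0 = 1)
bits b7..b0 = 11001011 = 203

203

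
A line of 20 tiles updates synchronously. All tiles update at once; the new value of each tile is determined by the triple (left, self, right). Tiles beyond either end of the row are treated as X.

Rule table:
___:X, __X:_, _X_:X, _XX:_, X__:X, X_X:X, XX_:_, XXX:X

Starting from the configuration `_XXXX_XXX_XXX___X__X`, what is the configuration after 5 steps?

X_XXX__XXX_X_X_X_XX_

X_XX_X_X_X_X_XX_XX__
_X__XXXXXXXXX__X__X_
XXX__XXXXXXX_X_XX_XX
XX_X__XXXXX_XXX__X_X
X_XXX__XXX_X_X_X_XX_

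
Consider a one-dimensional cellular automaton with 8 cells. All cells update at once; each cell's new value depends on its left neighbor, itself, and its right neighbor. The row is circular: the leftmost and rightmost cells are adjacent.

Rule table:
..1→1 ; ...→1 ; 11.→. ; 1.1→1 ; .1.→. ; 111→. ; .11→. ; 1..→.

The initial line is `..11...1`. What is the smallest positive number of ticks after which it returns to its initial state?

16

.1...11.
1..11...
..1...11
.1..11..
1..1...1
..1..11.
11..1...
...1..11
.11..1..
1...1..1
..11..1.
11...1..
...11..1
.11...1.
1...11..
..11...1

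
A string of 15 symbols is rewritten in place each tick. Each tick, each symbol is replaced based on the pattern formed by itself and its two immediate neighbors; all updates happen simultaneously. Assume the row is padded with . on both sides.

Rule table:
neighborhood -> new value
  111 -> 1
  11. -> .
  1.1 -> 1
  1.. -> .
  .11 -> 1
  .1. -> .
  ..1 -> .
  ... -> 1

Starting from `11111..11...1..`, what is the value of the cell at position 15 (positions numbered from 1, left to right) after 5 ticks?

tick 1: 1111...1..1...1
tick 2: 111..1......1..
tick 3: 11.....1111...1
tick 4: 1..111.111..1..
tick 5: ...11.111.....1
position 15 holds 1

1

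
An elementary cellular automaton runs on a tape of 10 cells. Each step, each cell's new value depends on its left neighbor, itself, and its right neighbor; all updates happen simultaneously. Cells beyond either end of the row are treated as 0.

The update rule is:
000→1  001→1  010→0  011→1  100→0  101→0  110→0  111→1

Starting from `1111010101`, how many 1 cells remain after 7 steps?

1110000000
1100111111
1001111110
0011111100
1111111001
1111110010
1111100100
count of 1: 6

6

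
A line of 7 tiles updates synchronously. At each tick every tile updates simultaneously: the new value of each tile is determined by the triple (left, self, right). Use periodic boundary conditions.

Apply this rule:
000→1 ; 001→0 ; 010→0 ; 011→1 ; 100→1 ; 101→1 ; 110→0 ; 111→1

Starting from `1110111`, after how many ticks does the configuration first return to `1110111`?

7

tick 1: 1101111
tick 2: 1011111
tick 3: 0111111
tick 4: 1111110
tick 5: 1111101
tick 6: 1111011
tick 7: 1110111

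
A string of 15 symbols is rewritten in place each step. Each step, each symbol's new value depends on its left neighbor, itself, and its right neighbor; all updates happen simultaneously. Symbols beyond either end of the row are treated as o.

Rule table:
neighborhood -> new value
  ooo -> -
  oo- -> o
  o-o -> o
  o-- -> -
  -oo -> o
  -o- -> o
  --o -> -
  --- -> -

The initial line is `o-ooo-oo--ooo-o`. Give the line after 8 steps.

--ooo--o--ooo--

step 1: ooo-oooo--o-ooo
step 2: --ooo--o--ooo--
step 3: --o-o--o--o-o--
step 4: --ooo--o--ooo--  (repeats step 2; period 2)
step 8: --ooo--o--ooo--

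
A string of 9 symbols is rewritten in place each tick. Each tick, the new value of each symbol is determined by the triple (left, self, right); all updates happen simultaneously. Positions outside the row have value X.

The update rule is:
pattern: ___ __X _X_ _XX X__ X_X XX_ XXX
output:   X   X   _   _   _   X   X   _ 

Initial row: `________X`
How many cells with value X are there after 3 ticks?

6

_XXXXXXX_
X______XX
X_XXXXX__
count of X: 6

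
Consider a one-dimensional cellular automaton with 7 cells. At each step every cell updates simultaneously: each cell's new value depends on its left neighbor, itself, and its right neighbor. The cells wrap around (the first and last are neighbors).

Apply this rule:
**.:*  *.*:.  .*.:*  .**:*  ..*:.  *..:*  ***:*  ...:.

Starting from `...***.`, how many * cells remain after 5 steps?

6

...****
*..****
**.****
**.****  (fixed point — unchanged through step 5)
count of *: 6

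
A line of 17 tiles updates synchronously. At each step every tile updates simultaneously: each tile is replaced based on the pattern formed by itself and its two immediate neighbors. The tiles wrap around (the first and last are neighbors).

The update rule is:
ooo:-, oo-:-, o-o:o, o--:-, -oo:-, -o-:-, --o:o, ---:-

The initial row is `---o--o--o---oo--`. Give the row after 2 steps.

-o--o--o---o-----

step 1: --o--o--o---o----
step 2: -o--o--o---o-----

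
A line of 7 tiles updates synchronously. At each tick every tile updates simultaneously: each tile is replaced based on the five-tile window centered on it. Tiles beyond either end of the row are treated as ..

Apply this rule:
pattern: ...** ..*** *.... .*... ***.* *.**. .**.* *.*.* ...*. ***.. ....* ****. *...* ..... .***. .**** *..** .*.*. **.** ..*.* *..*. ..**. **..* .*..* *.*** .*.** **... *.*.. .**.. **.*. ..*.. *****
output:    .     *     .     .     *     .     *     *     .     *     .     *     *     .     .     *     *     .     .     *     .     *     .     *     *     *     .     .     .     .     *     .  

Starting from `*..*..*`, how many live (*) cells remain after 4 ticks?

**.**.*
**..*..
*...*..
*.*.*..
count of *: 3

3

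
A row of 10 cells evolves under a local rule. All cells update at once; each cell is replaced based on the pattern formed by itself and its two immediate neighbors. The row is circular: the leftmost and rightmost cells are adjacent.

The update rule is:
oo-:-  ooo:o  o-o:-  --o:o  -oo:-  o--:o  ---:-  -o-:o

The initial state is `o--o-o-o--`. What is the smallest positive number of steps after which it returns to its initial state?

step 1: oooo-o-ooo
step 2: ooo--o--oo
step 3: oo-ooooo-o
step 4: o---ooo---
step 5: oo-o-o-o-o
step 6: o--o-o-o--

6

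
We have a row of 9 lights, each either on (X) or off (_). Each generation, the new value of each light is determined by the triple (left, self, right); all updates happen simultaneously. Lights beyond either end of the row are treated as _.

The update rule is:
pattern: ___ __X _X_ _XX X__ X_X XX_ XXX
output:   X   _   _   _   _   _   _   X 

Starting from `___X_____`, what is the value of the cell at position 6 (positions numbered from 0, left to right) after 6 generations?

X

generation 1: XX___XXXX
generation 2: ___X__XX_
generation 3: XX_______
generation 4: ___XXXXXX
generation 5: XX__XXXX_
generation 6: _____XX__
position 6 holds X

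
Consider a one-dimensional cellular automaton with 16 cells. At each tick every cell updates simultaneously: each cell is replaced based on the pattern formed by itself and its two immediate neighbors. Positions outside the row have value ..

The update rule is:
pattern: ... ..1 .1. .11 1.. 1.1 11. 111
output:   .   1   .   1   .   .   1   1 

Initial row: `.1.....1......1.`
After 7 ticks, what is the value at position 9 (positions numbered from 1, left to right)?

1.....1......1..
.....1......1...
....1......1....
...1......1.....
..1......1......
.1......1.......
1......1........
position 9 holds .

.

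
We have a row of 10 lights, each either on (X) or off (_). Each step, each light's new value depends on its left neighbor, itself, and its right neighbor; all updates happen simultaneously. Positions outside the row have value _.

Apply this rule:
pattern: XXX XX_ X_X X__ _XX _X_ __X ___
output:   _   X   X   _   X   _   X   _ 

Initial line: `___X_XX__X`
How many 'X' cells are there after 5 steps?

__X_XXX_X_
_X_XX_XX__
X_XXXXXX__
_XX____X__
XXX___X___
count of X: 4

4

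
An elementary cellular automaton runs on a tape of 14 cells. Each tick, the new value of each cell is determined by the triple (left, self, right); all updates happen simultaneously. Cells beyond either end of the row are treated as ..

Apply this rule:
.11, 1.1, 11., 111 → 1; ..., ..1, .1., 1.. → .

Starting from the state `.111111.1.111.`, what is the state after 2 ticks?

.1111111.1111.
.111111111111.

.111111111111.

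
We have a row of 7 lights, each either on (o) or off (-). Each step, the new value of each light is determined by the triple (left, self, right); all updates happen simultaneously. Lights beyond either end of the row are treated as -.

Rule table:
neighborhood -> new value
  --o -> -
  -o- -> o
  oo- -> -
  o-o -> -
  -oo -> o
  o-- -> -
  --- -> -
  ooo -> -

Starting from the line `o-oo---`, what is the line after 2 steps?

o-o----
o-o----

o-o----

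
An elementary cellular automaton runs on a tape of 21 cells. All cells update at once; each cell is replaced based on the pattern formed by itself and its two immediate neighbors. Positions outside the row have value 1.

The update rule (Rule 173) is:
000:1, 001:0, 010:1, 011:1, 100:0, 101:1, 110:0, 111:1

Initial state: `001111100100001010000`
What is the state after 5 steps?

001001111011101101111

001111000101101110110
001110010111011101101
001100011110111011011
001001011101110110111
001001111011101101111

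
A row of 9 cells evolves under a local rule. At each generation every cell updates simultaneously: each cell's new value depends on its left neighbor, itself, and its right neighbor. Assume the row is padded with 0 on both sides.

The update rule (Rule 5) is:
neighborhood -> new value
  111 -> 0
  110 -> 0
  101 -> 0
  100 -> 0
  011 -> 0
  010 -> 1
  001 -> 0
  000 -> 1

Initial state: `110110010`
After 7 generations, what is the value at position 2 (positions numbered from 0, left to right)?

0

000000010
111111010
000000010  (repeats generation 1; period 2)
generation 7: 000000010
position 2 holds 0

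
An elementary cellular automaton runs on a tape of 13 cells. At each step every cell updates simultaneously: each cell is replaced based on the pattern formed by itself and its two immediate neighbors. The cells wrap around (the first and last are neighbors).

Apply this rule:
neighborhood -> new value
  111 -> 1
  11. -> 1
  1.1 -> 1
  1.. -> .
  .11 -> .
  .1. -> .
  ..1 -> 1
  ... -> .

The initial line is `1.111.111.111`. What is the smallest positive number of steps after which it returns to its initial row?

11.111.111.11
111.111.111.1
1111.111.111.
.1111.111.111
1.1111.111.11
11.1111.111.1
111.1111.111.
.111.1111.111
1.111.1111.11
11.111.1111.1
111.111.1111.
.111.111.1111
1.111.111.111

13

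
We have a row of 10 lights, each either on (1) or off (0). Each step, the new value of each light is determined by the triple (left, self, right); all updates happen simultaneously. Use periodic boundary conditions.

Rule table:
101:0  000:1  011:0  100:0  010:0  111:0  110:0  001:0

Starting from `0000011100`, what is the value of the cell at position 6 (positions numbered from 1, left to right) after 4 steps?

1

1111000001
0000011100  (repeats step 0; period 2)
step 4: 0000011100
position 6 holds 1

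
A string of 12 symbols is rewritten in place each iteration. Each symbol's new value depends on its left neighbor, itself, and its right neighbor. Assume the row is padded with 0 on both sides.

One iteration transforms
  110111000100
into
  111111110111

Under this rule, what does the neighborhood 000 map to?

1

At position 7 the neighborhood is 000; the next row has 1 there.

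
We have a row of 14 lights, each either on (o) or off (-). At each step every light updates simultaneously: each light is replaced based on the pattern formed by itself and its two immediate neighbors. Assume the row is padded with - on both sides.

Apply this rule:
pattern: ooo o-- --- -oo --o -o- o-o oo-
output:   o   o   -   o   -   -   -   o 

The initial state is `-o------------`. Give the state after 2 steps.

---o----------

step 1: --o-----------
step 2: ---o----------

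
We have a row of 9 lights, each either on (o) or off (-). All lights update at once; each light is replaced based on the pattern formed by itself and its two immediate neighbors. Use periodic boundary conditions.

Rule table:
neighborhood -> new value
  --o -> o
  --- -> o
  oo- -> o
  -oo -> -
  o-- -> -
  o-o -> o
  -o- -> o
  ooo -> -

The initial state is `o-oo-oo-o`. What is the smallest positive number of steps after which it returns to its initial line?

oo-oo-oo-
-oo-oo-oo
o-oo-oo-o

3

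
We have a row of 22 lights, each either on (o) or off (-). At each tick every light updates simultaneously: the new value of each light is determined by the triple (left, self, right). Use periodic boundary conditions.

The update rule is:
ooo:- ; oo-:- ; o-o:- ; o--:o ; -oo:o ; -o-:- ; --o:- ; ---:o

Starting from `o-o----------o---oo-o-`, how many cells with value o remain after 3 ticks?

10

---ooooooooo--oo-o----
oo-o--------o-o---oooo
----ooooooo----oo-o---
count of o: 10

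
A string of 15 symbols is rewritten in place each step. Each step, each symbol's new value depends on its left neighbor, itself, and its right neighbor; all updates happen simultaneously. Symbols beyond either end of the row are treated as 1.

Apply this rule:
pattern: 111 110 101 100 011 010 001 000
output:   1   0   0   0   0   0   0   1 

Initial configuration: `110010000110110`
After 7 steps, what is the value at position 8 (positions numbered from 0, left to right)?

100000110000000
001110000111110
000100110011100
010000000001000
000111111100010
010011111001000
000001110000010
position 8 holds 0

0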